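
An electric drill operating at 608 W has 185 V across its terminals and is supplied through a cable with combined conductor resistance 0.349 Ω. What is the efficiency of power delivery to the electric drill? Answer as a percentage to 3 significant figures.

I = P / V = 608 / 185 = 3.286 A through the cable.
P_line = I² R_line = (3.286)² × 0.349 = 3.770 W
P_source = P_load + P_line = 608.0 + 3.770 = 611.8 W
η = P_load / P_source = 608.0 / 611.8 = 0.9938

99.4 %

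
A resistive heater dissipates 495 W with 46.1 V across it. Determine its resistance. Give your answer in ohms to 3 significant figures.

The two known quantities fix the third via R = V² / P.
R = (46.1)² / 495 = 4.293 Ω

4.29 Ω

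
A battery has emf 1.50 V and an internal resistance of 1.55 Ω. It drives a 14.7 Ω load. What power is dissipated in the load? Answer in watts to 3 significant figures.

The internal resistance and the load are in series, so the same I flows through both; get I from ε/(r+R), then I²R for the load.
I = ε / (r + R) = 1.50 / (1.55 + 14.7) = 0.09231 A
P_load = I² R = (0.09231)² × 14.7 = 0.1253 W

0.125 W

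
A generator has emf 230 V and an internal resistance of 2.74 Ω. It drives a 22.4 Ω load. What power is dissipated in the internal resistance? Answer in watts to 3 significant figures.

Internal loss is I²r, with I set by the total series resistance r+R.
I = ε / (r + R) = 230 / (2.74 + 22.4) = 9.149 A
P_int = I² r = (9.149)² × 2.74 = 229.3 W

229 W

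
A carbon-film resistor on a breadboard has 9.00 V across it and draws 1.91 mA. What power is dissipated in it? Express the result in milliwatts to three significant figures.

V and I are known directly — P = V I, no intermediate step needed.
P = 9.00 V × 0.001910 A = 0.01719 W

17.2 mW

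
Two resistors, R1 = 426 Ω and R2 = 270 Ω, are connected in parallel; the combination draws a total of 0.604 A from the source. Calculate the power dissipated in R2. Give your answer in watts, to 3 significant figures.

Only the total current is stated, so first find the parallel equivalent to get the voltage across the combination.
1/R_eq = 1/426 + 1/270 ⇒ R_eq = 165.3 Ω
V = I_total × R_eq = 0.6040 × 165.3 = 99.82 V
P_R2 = V² / R2 = (99.82)² / 270 = 36.90 W

36.9 W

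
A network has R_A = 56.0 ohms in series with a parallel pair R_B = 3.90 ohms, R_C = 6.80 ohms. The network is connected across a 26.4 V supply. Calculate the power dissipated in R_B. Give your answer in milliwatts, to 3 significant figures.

Reduce the parallel pair to R_p first; the network is then a simple series string.
R_p = (3.90×6.80)/(3.90+6.80) = 2.479 Ω
R_total = 56.0 + 2.479 = 58.48 Ω
I = V / R_total = 26.4 / 58.48 = 0.4514 A
Voltage across the parallel pair: V_p = I × R_p = 0.4514 × 2.479 = 1.119 V
R_B is across V_p, so use P = V²/R for that branch.
P_R_B = (1.119)² / 3.90 = 0.3210 W

321 mW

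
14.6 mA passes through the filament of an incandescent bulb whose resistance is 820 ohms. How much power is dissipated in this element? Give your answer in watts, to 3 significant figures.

0.175 W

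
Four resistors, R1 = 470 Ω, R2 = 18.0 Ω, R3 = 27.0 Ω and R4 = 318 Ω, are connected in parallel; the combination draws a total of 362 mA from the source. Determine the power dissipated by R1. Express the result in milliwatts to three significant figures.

Only the total current is stated, so first find the parallel equivalent to get the voltage across the combination.
1/R_eq = 1/470 + 1/18.0 + 1/27.0 + 1/318 ⇒ R_eq = 10.22 Ω
V = I_total × R_eq = 0.3620 × 10.22 = 3.699 V
P_R1 = V² / R1 = (3.699)² / 470 = 0.02911 W

29.1 mW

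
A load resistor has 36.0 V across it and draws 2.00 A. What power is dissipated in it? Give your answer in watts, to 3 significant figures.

72.0 W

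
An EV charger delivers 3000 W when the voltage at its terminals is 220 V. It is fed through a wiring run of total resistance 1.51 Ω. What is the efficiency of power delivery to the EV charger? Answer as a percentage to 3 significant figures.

I = P / V = 3000 / 220 = 13.64 A through the wiring run.
P_line = I² R_line = (13.64)² × 1.51 = 280.8 W
P_source = P_load + P_line = 3000 + 280.8 = 3281 W
η = P_load / P_source = 3000 / 3281 = 0.9144

91.4 %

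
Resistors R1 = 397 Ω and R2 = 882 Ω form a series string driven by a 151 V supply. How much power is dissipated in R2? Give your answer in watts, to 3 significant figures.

12.3 W

The current is common to all series resistors; compute it, then apply P = I²R for the target.
R_total = 397 + 882 = 1279 Ω
I = V / R_total = 151 / 1279 = 0.1181 A
P_R2 = I² × R2 = (0.1181)² × 882 = 12.29 W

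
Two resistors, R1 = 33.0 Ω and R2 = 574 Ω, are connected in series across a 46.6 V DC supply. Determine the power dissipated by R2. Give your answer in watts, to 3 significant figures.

3.38 W

Series elements share the same current, so find I first, then use P = I²R.
R_total = 33.0 + 574 = 607.0 Ω
I = V / R_total = 46.6 / 607.0 = 0.07677 A
P_R2 = I² × R2 = (0.07677)² × 574 = 3.383 W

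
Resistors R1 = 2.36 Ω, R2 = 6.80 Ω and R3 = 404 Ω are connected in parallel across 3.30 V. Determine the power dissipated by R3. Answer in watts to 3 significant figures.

Every branch has 3.30 V across it, so for R3 the power is simply V²/R.
P_R3 = V² / R3 = (3.30)² / 404 Ω = 0.02696 W

0.0270 W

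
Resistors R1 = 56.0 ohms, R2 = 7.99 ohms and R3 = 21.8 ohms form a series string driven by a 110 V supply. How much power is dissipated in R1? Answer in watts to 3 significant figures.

92.1 W

The current is common to all series resistors; compute it, then apply P = I²R for the target.
R_total = 56.0 + 7.99 + 21.8 = 85.79 Ω
I = V / R_total = 110 / 85.79 = 1.282 A
P_R1 = I² × R1 = (1.282)² × 56.0 = 92.07 W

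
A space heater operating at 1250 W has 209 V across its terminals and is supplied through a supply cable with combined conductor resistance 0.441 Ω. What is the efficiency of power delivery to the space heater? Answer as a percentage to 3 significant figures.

98.8 %

I = P / V = 1250 / 209 = 5.981 A through the supply cable.
P_line = I² R_line = (5.981)² × 0.441 = 15.77 W
P_source = P_load + P_line = 1250 + 15.77 = 1266 W
η = P_load / P_source = 1250 / 1266 = 0.9875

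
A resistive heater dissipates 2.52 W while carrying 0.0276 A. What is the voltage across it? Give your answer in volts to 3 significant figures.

91.3 V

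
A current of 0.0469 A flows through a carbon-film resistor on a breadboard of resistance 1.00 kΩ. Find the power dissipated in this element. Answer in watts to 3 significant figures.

2.20 W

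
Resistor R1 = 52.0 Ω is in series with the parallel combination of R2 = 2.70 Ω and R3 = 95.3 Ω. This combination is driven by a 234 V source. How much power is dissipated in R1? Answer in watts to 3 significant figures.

954 W

Replace R2 and R3 with their parallel equivalent so the circuit becomes R1 in series with R_p.
R_p = (2.70×95.3)/(2.70+95.3) = 2.626 Ω
R_total = 52.0 + 2.626 = 54.63 Ω
I = V / R_total = 234 / 54.63 = 4.284 A
R1 carries the full series current, so P = I²R.
P_R1 = (4.284)² × 52.0 = 954.2 W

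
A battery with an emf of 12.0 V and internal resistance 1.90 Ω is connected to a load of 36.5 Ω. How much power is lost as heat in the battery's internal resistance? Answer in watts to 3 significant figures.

0.186 W

r is in series with the load, so it carries the full circuit current — the loss in it is I²r.
I = ε / (r + R) = 12.0 / (1.90 + 36.5) = 0.3125 A
P_int = I² r = (0.3125)² × 1.90 = 0.1855 W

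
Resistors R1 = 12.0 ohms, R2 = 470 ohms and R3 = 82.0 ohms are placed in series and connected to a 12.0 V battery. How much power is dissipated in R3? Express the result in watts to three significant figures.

0.0371 W

Series elements share the same current, so find I first, then use P = I²R.
R_total = 12.0 + 470 + 82.0 = 564.0 Ω
I = V / R_total = 12.0 / 564.0 = 0.02128 A
P_R3 = I² × R3 = (0.02128)² × 82.0 = 0.03712 W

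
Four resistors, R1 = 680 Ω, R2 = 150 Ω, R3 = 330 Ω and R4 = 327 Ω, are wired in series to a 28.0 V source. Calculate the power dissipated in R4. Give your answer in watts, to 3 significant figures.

0.116 W

Series elements share the same current, so find I first, then use P = I²R.
R_total = 680 + 150 + 330 + 327 = 1487 Ω
I = V / R_total = 28.0 / 1487 = 0.01883 A
P_R4 = I² × R4 = (0.01883)² × 327 = 0.1159 W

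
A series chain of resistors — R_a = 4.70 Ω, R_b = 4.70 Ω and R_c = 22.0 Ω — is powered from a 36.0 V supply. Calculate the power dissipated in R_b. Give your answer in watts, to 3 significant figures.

6.18 W

Since the resistors are in series they all carry the loop current I = V/R_total; the power in any one is I²R.
R_total = 4.70 + 4.70 + 22.0 = 31.40 Ω
I = V / R_total = 36.0 / 31.40 = 1.146 A
P_R_b = I² × R_b = (1.146)² × 4.70 = 6.178 W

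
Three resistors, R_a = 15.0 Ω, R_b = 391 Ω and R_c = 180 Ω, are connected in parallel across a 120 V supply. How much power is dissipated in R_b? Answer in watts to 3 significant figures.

R_b sits directly across the source, so P = V²/R with V = 120 V.
P_R_b = V² / R_b = (120)² / 391 Ω = 36.83 W

36.8 W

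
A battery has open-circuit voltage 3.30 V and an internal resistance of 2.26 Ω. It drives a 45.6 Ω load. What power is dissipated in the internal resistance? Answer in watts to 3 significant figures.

Internal loss is I²r, with I set by the total series resistance r+R.
I = ε / (r + R) = 3.30 / (2.26 + 45.6) = 0.06895 A
P_int = I² r = (0.06895)² × 2.26 = 0.01074 W

0.0107 W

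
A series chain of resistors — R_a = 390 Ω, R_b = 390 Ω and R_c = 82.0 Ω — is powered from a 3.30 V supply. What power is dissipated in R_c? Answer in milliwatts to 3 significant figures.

In a series string the same current flows through every resistor — find that current, then P = I²R for the one we want.
R_total = 390 + 390 + 82.0 = 862.0 Ω
I = V / R_total = 3.30 / 862.0 = 0.003828 A
P_R_c = I² × R_c = (0.003828)² × 82.0 = 0.001202 W

1.20 mW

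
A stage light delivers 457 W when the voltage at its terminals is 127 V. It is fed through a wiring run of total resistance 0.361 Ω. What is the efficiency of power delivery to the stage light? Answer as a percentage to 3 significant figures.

99.0 %

I = P / V = 457 / 127 = 3.598 A through the wiring run.
P_line = I² R_line = (3.598)² × 0.361 = 4.674 W
P_source = P_load + P_line = 457.0 + 4.674 = 461.7 W
η = P_load / P_source = 457.0 / 461.7 = 0.9899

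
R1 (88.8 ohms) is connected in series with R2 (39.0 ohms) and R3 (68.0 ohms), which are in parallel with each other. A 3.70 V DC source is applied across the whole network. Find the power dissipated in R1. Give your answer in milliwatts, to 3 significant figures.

Collapse R2‖R3 to a single equivalent, reducing the network to two series elements.
R_p = (39.0×68.0)/(39.0+68.0) = 24.79 Ω
R_total = 88.8 + 24.79 = 113.6 Ω
I = V / R_total = 3.70 / 113.6 = 0.03257 A
R1 carries the full series current, so P = I²R.
P_R1 = (0.03257)² × 88.8 = 0.09423 W

94.2 mW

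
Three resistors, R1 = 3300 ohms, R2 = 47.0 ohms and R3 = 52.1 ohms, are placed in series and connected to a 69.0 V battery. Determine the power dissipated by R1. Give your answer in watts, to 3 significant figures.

1.36 W

Since the resistors are in series they all carry the loop current I = V/R_total; the power in any one is I²R.
R_total = 3300 + 47.0 + 52.1 = 3399 Ω
I = V / R_total = 69.0 / 3399 = 0.02030 A
P_R1 = I² × R1 = (0.02030)² × 3300 = 1.360 W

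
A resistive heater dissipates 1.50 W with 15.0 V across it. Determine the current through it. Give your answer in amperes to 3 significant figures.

From P = V I = I²R = V²/R, with the two given quantities we get I = P / V.
I = 1.50 / 15.0 = 0.1000 A

0.100 A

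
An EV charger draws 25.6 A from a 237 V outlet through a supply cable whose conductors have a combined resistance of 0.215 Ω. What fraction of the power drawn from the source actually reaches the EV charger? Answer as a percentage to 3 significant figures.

97.7 %

The supply cable carries the full 25.6 A.
P_line = I² R_line = (25.60)² × 0.215 = 140.9 W
P_source = V I = 237 × 25.60 = 6067 W; P_load = 5926 W
η = P_load / P_source = 5926 / 6067 = 0.9768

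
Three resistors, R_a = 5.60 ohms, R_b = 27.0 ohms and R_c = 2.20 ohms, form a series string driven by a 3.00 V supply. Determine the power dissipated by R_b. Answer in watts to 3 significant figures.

0.201 W

Since the resistors are in series they all carry the loop current I = V/R_total; the power in any one is I²R.
R_total = 5.60 + 27.0 + 2.20 = 34.80 Ω
I = V / R_total = 3.00 / 34.80 = 0.08621 A
P_R_b = I² × R_b = (0.08621)² × 27.0 = 0.2007 W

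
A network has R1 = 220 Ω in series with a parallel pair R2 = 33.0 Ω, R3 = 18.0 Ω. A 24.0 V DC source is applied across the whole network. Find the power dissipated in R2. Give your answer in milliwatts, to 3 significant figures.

44.1 mW

Collapse R2‖R3 to a single equivalent, reducing the network to two series elements.
R_p = (33.0×18.0)/(33.0+18.0) = 11.65 Ω
R_total = 220 + 11.65 = 231.6 Ω
I = V / R_total = 24.0 / 231.6 = 0.1036 A
Voltage across the parallel pair: V_p = I × R_p = 0.1036 × 11.65 = 1.207 V
With V_p across R2, its power is V_p²/R2.
P_R2 = (1.207)² / 33.0 = 0.04413 W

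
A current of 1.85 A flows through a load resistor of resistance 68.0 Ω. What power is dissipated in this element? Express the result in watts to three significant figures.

With I and R stated, P = I²R applies in one step.
P = (1.850 A)² × 68.0 Ω = 232.7 W

233 W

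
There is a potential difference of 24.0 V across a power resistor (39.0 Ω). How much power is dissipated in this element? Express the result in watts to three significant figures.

14.8 W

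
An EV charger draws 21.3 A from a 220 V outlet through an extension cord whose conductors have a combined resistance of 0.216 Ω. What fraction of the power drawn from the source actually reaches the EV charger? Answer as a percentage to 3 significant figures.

97.9 %

The extension cord carries the full 21.3 A.
P_line = I² R_line = (21.30)² × 0.216 = 98.00 W
P_source = V I = 220 × 21.30 = 4686 W; P_load = 4588 W
η = P_load / P_source = 4588 / 4686 = 0.9791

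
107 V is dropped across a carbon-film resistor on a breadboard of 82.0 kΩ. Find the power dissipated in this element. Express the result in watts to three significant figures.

0.140 W

V and R are stated; P = V²/R avoids computing the current.
P = (107 V)² / 82000 Ω = 0.1396 W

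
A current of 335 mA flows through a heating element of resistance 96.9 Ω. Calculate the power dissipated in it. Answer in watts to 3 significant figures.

10.9 W

With I and R stated, P = I²R applies in one step.
P = (0.3350 A)² × 96.9 Ω = 10.87 W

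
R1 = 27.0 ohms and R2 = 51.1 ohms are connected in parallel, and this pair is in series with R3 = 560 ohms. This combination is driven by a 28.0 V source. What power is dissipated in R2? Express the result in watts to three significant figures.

Reduce the parallel combination to a single R_p; the circuit then becomes R_p in series with the remaining resistor.
R_p = (27.0×51.1)/(27.0+51.1) = 17.67 Ω
R_total = R_p + 560 = 17.67 + 560 = 577.7 Ω
I = V / R_total = 28.0 / 577.7 = 0.04847 A
Voltage across the parallel pair: V_p = I × R_p = 0.04847 × 17.67 = 0.8563 V
R2 has V_p across it, so P = V_p²/R2.
P_R2 = (0.8563)² / 51.1 = 0.01435 W

0.0143 W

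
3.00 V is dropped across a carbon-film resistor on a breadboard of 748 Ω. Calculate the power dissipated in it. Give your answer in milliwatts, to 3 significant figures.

12.0 mW

Voltage and resistance are given, so P = V²/R is the one-step route.
P = (3.00 V)² / 748 Ω = 0.01203 W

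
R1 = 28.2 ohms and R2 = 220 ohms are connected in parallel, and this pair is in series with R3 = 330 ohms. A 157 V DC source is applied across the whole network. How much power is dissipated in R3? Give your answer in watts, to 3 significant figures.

64.5 W

First find R_p for the parallel pair, then treat R_p + R3 as a series loop.
R_p = (28.2×220)/(28.2+220) = 25.00 Ω
R_total = R_p + 330 = 25.00 + 330 = 355.0 Ω
I = V / R_total = 157 / 355.0 = 0.4423 A
All the supply current flows through R3; use P = I²R3.
P_R3 = (0.4423)² × 330 = 64.55 W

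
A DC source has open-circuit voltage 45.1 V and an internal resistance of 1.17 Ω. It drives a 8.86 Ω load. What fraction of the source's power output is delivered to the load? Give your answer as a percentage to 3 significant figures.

The source delivers εI, of which I²R reaches the load and I²r is lost; since I is common, η = R/(R+r).
η = R / (R + r) = 8.86 / (8.86 + 1.17) = 0.8833

88.3 %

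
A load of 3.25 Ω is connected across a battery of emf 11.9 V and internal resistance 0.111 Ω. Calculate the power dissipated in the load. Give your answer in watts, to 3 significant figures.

The internal resistance and the load are in series, so the same I flows through both; get I from ε/(r+R), then I²R for the load.
I = ε / (r + R) = 11.9 / (0.111 + 3.25) = 3.541 A
P_load = I² R = (3.541)² × 3.25 = 40.74 W

40.7 W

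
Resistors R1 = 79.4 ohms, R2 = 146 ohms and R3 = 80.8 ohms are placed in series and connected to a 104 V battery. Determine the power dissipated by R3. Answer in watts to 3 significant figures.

In a series string the same current flows through every resistor — find that current, then P = I²R for the one we want.
R_total = 79.4 + 146 + 80.8 = 306.2 Ω
I = V / R_total = 104 / 306.2 = 0.3396 A
P_R3 = I² × R3 = (0.3396)² × 80.8 = 9.321 W

9.32 W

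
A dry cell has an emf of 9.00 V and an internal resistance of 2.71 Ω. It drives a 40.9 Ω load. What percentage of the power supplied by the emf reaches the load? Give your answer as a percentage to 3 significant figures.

The source delivers εI, of which I²R reaches the load and I²r is lost; since I is common, η = R/(R+r).
η = R / (R + r) = 40.9 / (40.9 + 2.71) = 0.9379

93.8 %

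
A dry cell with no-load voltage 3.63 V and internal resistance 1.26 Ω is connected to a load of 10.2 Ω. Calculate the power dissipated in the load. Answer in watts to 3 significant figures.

1.02 W

Find the circuit current first, then P = I²R for the load (series elements share I).
I = ε / (r + R) = 3.63 / (1.26 + 10.2) = 0.3168 A
P_load = I² R = (0.3168)² × 10.2 = 1.023 W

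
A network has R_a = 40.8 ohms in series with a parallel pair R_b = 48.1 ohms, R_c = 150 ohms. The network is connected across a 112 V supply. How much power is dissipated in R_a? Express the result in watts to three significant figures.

85.8 W

First combine the parallel branches into one equivalent R_p, then R_a + R_p is a series pair.
R_p = (48.1×150)/(48.1+150) = 36.42 Ω
R_total = 40.8 + 36.42 = 77.22 Ω
I = V / R_total = 112 / 77.22 = 1.450 A
All the current flows through R_a; use P = I²R.
P_R_a = (1.450)² × 40.8 = 85.83 W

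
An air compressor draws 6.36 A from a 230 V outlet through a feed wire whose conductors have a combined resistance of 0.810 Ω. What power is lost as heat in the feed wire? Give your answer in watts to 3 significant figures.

32.8 W

Line loss is just I²R for the cable — we know both I and R_line directly.
The feed wire carries the full 6.36 A.
P_line = I² R_line = (6.360)² × 0.810 = 32.76 W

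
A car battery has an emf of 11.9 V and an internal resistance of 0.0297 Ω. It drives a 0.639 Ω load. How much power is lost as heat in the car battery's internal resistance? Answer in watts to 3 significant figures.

The internal resistance carries the same current as the load; P_int = I²r.
I = ε / (r + R) = 11.9 / (0.0297 + 0.639) = 17.80 A
P_int = I² r = (17.80)² × 0.0297 = 9.406 W

9.41 W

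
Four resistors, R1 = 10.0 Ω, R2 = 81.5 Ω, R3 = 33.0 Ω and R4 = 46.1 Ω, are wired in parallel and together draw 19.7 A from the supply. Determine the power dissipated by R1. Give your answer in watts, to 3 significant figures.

The branches share the same voltage, but only the total current is given — find V from the equivalent resistance first.
1/R_eq = 1/10.0 + 1/81.5 + 1/33.0 + 1/46.1 ⇒ R_eq = 6.088 Ω
V = I_total × R_eq = 19.70 × 6.088 = 119.9 V
P_R1 = V² / R1 = (119.9)² / 10.0 = 1438 W

1440 W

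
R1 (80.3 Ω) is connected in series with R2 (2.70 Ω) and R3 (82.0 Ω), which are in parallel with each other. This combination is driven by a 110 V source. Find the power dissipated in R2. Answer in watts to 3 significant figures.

4.45 W

Collapse R2‖R3 to a single equivalent, reducing the network to two series elements.
R_p = (2.70×82.0)/(2.70+82.0) = 2.614 Ω
R_total = 80.3 + 2.614 = 82.91 Ω
I = V / R_total = 110 / 82.91 = 1.327 A
Voltage across the parallel pair: V_p = I × R_p = 1.327 × 2.614 = 3.468 V
R2 sees V_p directly, so P = V_p² / R2.
P_R2 = (3.468)² / 2.70 = 4.454 W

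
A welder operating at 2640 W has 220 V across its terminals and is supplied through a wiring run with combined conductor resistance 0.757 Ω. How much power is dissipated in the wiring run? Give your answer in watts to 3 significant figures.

The wiring run and load are in series, so the same current flows in both; the loss is I²R_line.
I = P / V = 2640 / 220 = 12.00 A through the wiring run.
P_line = I² R_line = (12.00)² × 0.757 = 109.0 W

109 W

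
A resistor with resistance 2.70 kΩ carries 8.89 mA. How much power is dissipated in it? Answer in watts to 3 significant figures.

0.213 W

Current and resistance are given, so P = I²R is the direct form.
P = (0.008890 A)² × 2700 Ω = 0.2134 W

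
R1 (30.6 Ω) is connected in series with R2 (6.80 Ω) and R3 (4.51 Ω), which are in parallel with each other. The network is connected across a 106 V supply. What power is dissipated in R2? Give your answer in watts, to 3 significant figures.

Collapse R2‖R3 to a single equivalent, reducing the network to two series elements.
R_p = (6.80×4.51)/(6.80+4.51) = 2.712 Ω
R_total = 30.6 + 2.712 = 33.31 Ω
I = V / R_total = 106 / 33.31 = 3.182 A
Voltage across the parallel pair: V_p = I × R_p = 3.182 × 2.712 = 8.628 V
R2 is across V_p, so use P = V²/R for that branch.
P_R2 = (8.628)² / 6.80 = 10.95 W

10.9 W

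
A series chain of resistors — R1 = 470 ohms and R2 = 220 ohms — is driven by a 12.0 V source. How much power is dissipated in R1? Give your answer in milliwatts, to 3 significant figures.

The current is common to all series resistors; compute it, then apply P = I²R for the target.
R_total = 470 + 220 = 690.0 Ω
I = V / R_total = 12.0 / 690.0 = 0.01739 A
P_R1 = I² × R1 = (0.01739)² × 470 = 0.1422 W

142 mW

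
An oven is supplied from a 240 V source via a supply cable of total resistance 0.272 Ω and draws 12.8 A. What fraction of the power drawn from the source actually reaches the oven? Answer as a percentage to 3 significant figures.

98.5 %

The supply cable carries the full 12.8 A.
P_line = I² R_line = (12.80)² × 0.272 = 44.56 W
P_source = V I = 240 × 12.80 = 3072 W; P_load = 3027 W
η = P_load / P_source = 3027 / 3072 = 0.9855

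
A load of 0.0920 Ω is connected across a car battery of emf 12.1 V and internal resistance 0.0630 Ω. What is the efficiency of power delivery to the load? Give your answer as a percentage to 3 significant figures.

59.4 %

Efficiency is P_load / P_total. With a series r and R sharing the same I, P = I²R for each, so η = R/(R+r).
η = R / (R + r) = 0.0920 / (0.0920 + 0.0630) = 0.5935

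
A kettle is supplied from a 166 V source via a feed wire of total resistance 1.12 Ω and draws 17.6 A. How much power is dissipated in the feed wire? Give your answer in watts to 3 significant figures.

347 W

The feed wire is a series resistance carrying the load current; its dissipation is I²R_line.
The feed wire carries the full 17.6 A.
P_line = I² R_line = (17.60)² × 1.12 = 346.9 W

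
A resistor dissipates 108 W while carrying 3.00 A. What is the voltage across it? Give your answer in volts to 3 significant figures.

36.0 V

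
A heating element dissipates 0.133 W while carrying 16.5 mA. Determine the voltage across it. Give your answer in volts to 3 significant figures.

8.06 V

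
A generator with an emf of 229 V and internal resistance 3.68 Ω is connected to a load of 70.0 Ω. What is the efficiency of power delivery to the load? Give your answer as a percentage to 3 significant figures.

η = P_load/(P_load+P_int) = I²R/(I²R+I²r) = R/(R+r) — the I² cancels for series elements.
η = R / (R + r) = 70.0 / (70.0 + 3.68) = 0.9501

95.0 %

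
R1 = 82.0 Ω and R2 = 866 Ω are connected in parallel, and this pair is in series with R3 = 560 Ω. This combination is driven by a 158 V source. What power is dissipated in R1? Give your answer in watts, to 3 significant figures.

Combine R1 and R2 into their parallel equivalent first, reducing the network to two series resistors.
R_p = (82.0×866)/(82.0+866) = 74.91 Ω
R_total = R_p + 560 = 74.91 + 560 = 634.9 Ω
I = V / R_total = 158 / 634.9 = 0.2489 A
Voltage across the parallel pair: V_p = I × R_p = 0.2489 × 74.91 = 18.64 V
R1 sits across V_p; its power is V_p²/R.
P_R1 = (18.64)² / 82.0 = 4.238 W

4.24 W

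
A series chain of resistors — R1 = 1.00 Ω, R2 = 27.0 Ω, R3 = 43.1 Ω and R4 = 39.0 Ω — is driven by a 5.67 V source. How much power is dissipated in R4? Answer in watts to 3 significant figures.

0.103 W

Every series element carries the same I. Get I from the total resistance, then P = I² × R4.
R_total = 1.00 + 27.0 + 43.1 + 39.0 = 110.1 Ω
I = V / R_total = 5.67 / 110.1 = 0.05150 A
P_R4 = I² × R4 = (0.05150)² × 39.0 = 0.1034 W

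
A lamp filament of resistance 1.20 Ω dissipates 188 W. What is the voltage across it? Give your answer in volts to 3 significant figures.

15.0 V

From P = V I = I²R = V²/R, with the two given quantities we get V = √(P R).
V = √(188 × 1.20) = 15.02 V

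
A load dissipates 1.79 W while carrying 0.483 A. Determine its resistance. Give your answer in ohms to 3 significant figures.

The two known quantities fix the third via R = P / I².
R = 1.79 / (0.4830)² = 7.673 Ω

7.67 Ω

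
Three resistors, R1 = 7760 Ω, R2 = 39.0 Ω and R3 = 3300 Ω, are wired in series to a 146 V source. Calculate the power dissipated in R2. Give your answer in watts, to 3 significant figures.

0.00675 W

Series elements share the same current, so find I first, then use P = I²R.
R_total = 7760 + 39.0 + 3300 = 11100 Ω
I = V / R_total = 146 / 11100 = 0.01315 A
P_R2 = I² × R2 = (0.01315)² × 39.0 = 0.006748 W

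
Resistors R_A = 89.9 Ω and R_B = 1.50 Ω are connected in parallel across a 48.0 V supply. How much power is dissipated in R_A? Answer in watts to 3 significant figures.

25.6 W

R_A sits directly across the source, so P = V²/R with V = 48.0 V.
P_R_A = V² / R_A = (48.0)² / 89.9 Ω = 25.63 W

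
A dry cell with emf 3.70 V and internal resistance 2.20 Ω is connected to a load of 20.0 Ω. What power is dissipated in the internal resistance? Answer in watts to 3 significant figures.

0.0611 W

The source's internal resistance is just another series element carrying I; its dissipation is I²r.
I = ε / (r + R) = 3.70 / (2.20 + 20.0) = 0.1667 A
P_int = I² r = (0.1667)² × 2.20 = 0.06111 W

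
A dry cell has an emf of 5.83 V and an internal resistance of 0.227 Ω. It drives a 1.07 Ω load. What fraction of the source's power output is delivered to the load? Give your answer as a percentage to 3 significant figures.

η = P_load/(P_load+P_int) = I²R/(I²R+I²r) = R/(R+r) — the I² cancels for series elements.
η = R / (R + r) = 1.07 / (1.07 + 0.227) = 0.8250

82.5 %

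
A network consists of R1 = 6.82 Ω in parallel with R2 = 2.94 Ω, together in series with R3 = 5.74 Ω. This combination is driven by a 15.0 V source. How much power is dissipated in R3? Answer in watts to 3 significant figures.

21.3 W

Combine R1 and R2 into their parallel equivalent first, reducing the network to two series resistors.
R_p = (6.82×2.94)/(6.82+2.94) = 2.054 Ω
R_total = R_p + 5.74 = 2.054 + 5.74 = 7.794 Ω
I = V / R_total = 15.0 / 7.794 = 1.924 A
All the supply current flows through R3; use P = I²R3.
P_R3 = (1.924)² × 5.74 = 21.26 W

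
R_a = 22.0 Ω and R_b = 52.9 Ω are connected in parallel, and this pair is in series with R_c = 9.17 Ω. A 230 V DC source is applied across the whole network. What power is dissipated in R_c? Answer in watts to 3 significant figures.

795 W

Combine R_a and R_b into their parallel equivalent first, reducing the network to two series resistors.
R_p = (22.0×52.9)/(22.0+52.9) = 15.54 Ω
R_total = R_p + 9.17 = 15.54 + 9.17 = 24.71 Ω
I = V / R_total = 230 / 24.71 = 9.309 A
R_c is the series element, so its power is I²R.
P_R_c = (9.309)² × 9.17 = 794.6 W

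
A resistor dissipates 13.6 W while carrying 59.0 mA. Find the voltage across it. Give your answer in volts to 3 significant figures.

The two known quantities fix the third via V = P / I.
V = 13.6 / 0.05900 = 230.5 V

231 V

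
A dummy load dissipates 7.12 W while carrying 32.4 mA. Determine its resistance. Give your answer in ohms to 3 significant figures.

The two known quantities fix the third via R = P / I².
R = 7.12 / (0.03240)² = 6783 Ω

6780 Ω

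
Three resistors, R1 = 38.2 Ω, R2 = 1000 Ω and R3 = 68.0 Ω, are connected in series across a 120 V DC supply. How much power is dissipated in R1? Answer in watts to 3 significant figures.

0.450 W

In a series string the same current flows through every resistor — find that current, then P = I²R for the one we want.
R_total = 38.2 + 1000 + 68.0 = 1106 Ω
I = V / R_total = 120 / 1106 = 0.1085 A
P_R1 = I² × R1 = (0.1085)² × 38.2 = 0.4495 W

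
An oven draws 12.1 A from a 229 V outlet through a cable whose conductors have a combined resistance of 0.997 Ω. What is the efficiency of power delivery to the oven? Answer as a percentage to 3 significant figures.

94.7 %

The cable carries the full 12.1 A.
P_line = I² R_line = (12.10)² × 0.997 = 146.0 W
P_source = V I = 229 × 12.10 = 2771 W; P_load = 2625 W
η = P_load / P_source = 2625 / 2771 = 0.9473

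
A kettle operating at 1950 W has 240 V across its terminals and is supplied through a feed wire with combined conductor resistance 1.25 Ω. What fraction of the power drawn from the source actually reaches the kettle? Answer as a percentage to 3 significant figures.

I = P / V = 1950 / 240 = 8.125 A through the feed wire.
P_line = I² R_line = (8.125)² × 1.25 = 82.52 W
P_source = P_load + P_line = 1950 + 82.52 = 2033 W
η = P_load / P_source = 1950 / 2033 = 0.9594

95.9 %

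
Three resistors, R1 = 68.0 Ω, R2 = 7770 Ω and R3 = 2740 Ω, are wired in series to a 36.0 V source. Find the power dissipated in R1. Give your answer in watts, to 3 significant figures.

In a series string the same current flows through every resistor — find that current, then P = I²R for the one we want.
R_total = 68.0 + 7770 + 2740 = 10580 Ω
I = V / R_total = 36.0 / 10580 = 0.003403 A
P_R1 = I² × R1 = (0.003403)² × 68.0 = 0.0007876 W

0.000788 W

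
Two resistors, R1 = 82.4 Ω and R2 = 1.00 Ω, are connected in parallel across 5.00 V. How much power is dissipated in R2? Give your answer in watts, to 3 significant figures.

25.0 W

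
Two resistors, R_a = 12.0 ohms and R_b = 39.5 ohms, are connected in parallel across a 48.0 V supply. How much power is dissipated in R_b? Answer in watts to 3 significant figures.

58.3 W

Each parallel branch sees the full supply voltage, so P = V²/R applies directly to the target branch.
P_R_b = V² / R_b = (48.0)² / 39.5 Ω = 58.33 W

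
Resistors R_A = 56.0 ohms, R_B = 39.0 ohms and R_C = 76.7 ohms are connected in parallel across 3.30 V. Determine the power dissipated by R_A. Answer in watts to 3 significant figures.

Every branch has 3.30 V across it, so for R_A the power is simply V²/R.
P_R_A = V² / R_A = (3.30)² / 56.0 Ω = 0.1945 W

0.194 W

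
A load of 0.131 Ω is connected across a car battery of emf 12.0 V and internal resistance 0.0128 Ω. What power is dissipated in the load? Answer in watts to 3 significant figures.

Load and internal resistance form a series loop — compute the loop current, then the load power via I²R.
I = ε / (r + R) = 12.0 / (0.0128 + 0.131) = 83.45 A
P_load = I² R = (83.45)² × 0.131 = 912.3 W

912 W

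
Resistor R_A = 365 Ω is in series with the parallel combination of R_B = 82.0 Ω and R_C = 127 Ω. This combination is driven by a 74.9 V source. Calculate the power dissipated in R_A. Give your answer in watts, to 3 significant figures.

Reduce the parallel pair to R_p first; the network is then a simple series string.
R_p = (82.0×127)/(82.0+127) = 49.83 Ω
R_total = 365 + 49.83 = 414.8 Ω
I = V / R_total = 74.9 / 414.8 = 0.1806 A
The full supply current passes through R_A: P = I²R.
P_R_A = (0.1806)² × 365 = 11.90 W

11.9 W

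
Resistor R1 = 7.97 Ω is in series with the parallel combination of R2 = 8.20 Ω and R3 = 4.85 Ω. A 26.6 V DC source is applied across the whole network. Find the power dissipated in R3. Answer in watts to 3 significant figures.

First combine the parallel branches into one equivalent R_p, then R1 + R_p is a series pair.
R_p = (8.20×4.85)/(8.20+4.85) = 3.048 Ω
R_total = 7.97 + 3.048 = 11.02 Ω
I = V / R_total = 26.6 / 11.02 = 2.414 A
Voltage across the parallel pair: V_p = I × R_p = 2.414 × 3.048 = 7.358 V
With V_p across R3, its power is V_p²/R3.
P_R3 = (7.358)² / 4.85 = 11.16 W

11.2 W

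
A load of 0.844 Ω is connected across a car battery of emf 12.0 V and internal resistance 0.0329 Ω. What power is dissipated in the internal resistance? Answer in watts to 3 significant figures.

6.16 W

r is in series with the load, so it carries the full circuit current — the loss in it is I²r.
I = ε / (r + R) = 12.0 / (0.0329 + 0.844) = 13.68 A
P_int = I² r = (13.68)² × 0.0329 = 6.161 W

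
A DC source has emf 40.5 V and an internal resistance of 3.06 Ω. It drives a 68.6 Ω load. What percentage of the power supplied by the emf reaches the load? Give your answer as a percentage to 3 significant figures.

95.7 %

Efficiency is P_load / P_total. With a series r and R sharing the same I, P = I²R for each, so η = R/(R+r).
η = R / (R + r) = 68.6 / (68.6 + 3.06) = 0.9573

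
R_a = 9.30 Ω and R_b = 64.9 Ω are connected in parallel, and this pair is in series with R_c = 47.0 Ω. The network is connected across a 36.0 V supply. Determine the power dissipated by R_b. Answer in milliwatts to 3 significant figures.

435 mW

Reduce the parallel combination to a single R_p; the circuit then becomes R_p in series with the remaining resistor.
R_p = (9.30×64.9)/(9.30+64.9) = 8.134 Ω
R_total = R_p + 47.0 = 8.134 + 47.0 = 55.13 Ω
I = V / R_total = 36.0 / 55.13 = 0.6530 A
Voltage across the parallel pair: V_p = I × R_p = 0.6530 × 8.134 = 5.311 V
R_b has V_p across it, so P = V_p²/R_b.
P_R_b = (5.311)² / 64.9 = 0.4347 W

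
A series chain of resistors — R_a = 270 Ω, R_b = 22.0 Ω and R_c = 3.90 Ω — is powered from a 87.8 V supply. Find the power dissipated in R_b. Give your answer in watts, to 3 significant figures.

1.94 W

The current is common to all series resistors; compute it, then apply P = I²R for the target.
R_total = 270 + 22.0 + 3.90 = 295.9 Ω
I = V / R_total = 87.8 / 295.9 = 0.2967 A
P_R_b = I² × R_b = (0.2967)² × 22.0 = 1.937 W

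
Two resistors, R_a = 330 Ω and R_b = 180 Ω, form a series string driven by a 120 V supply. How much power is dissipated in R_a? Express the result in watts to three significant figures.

18.3 W

Every series element carries the same I. Get I from the total resistance, then P = I² × R_a.
R_total = 330 + 180 = 510.0 Ω
I = V / R_total = 120 / 510.0 = 0.2353 A
P_R_a = I² × R_a = (0.2353)² × 330 = 18.27 W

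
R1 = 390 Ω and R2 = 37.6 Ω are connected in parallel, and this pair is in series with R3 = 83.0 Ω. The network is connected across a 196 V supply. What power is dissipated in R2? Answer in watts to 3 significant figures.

Combine R1 and R2 into their parallel equivalent first, reducing the network to two series resistors.
R_p = (390×37.6)/(390+37.6) = 34.29 Ω
R_total = R_p + 83.0 = 34.29 + 83.0 = 117.3 Ω
I = V / R_total = 196 / 117.3 = 1.671 A
Voltage across the parallel pair: V_p = I × R_p = 1.671 × 34.29 = 57.31 V
R2 has V_p across it, so P = V_p²/R2.
P_R2 = (57.31)² / 37.6 = 87.34 W

87.3 W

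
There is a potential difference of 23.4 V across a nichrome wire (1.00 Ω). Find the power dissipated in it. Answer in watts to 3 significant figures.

548 W

With V across and R both known, P = V²/R gives the dissipation directly.
P = (23.4 V)² / 1.00 Ω = 547.6 W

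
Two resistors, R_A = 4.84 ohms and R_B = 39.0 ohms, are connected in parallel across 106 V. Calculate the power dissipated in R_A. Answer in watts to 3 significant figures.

R_A sits directly across the source, so P = V²/R with V = 106 V.
P_R_A = V² / R_A = (106)² / 4.84 Ω = 2321 W

2320 W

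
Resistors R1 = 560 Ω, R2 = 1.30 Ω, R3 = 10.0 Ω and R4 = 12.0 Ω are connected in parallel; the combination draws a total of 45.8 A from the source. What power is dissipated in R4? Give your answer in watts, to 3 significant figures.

192 W

The branches share the same voltage, but only the total current is given — find V from the equivalent resistance first.
1/R_eq = 1/560 + 1/1.30 + 1/10.0 + 1/12.0 ⇒ R_eq = 1.048 Ω
V = I_total × R_eq = 45.80 × 1.048 = 47.99 V
P_R4 = V² / R4 = (47.99)² / 12.0 = 191.9 W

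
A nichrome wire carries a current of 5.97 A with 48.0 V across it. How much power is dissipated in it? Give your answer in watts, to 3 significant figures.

287 W

Since both terminal voltage and current are stated, P = V I gives the power in one step.
P = 48.0 V × 5.970 A = 286.6 W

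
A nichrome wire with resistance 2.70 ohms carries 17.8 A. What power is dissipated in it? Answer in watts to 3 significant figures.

The current through and the resistance of the element are both given; use P = I²R.
P = (17.80 A)² × 2.70 Ω = 855.5 W

855 W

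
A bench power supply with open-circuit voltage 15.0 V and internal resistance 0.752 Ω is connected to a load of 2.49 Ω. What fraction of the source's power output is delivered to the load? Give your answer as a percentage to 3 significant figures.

76.8 %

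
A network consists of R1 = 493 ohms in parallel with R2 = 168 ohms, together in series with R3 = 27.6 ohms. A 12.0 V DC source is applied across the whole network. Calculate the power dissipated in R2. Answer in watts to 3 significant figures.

First find R_p for the parallel pair, then treat R_p + R3 as a series loop.
R_p = (493×168)/(493+168) = 125.3 Ω
R_total = R_p + 27.6 = 125.3 + 27.6 = 152.9 Ω
I = V / R_total = 12.0 / 152.9 = 0.07848 A
Voltage across the parallel pair: V_p = I × R_p = 0.07848 × 125.3 = 9.834 V
R2 sits across V_p; its power is V_p²/R.
P_R2 = (9.834)² / 168 = 0.5756 W

0.576 W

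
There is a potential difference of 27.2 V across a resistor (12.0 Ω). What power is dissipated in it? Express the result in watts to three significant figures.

61.7 W

With V across and R both known, P = V²/R gives the dissipation directly.
P = (27.2 V)² / 12.0 Ω = 61.65 W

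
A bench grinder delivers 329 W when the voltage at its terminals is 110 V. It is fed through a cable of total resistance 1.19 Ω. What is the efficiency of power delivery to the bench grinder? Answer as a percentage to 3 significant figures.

I = P / V = 329 / 110 = 2.991 A through the cable.
P_line = I² R_line = (2.991)² × 1.19 = 10.65 W
P_source = P_load + P_line = 329.0 + 10.65 = 339.6 W
η = P_load / P_source = 329.0 / 339.6 = 0.9687

96.9 %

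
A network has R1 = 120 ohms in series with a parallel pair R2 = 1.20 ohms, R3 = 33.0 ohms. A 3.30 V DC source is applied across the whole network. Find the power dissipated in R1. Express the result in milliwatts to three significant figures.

89.0 mW

Reduce the parallel pair to R_p first; the network is then a simple series string.
R_p = (1.20×33.0)/(1.20+33.0) = 1.158 Ω
R_total = 120 + 1.158 = 121.2 Ω
I = V / R_total = 3.30 / 121.2 = 0.02724 A
The full supply current passes through R1: P = I²R.
P_R1 = (0.02724)² × 120 = 0.08902 W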